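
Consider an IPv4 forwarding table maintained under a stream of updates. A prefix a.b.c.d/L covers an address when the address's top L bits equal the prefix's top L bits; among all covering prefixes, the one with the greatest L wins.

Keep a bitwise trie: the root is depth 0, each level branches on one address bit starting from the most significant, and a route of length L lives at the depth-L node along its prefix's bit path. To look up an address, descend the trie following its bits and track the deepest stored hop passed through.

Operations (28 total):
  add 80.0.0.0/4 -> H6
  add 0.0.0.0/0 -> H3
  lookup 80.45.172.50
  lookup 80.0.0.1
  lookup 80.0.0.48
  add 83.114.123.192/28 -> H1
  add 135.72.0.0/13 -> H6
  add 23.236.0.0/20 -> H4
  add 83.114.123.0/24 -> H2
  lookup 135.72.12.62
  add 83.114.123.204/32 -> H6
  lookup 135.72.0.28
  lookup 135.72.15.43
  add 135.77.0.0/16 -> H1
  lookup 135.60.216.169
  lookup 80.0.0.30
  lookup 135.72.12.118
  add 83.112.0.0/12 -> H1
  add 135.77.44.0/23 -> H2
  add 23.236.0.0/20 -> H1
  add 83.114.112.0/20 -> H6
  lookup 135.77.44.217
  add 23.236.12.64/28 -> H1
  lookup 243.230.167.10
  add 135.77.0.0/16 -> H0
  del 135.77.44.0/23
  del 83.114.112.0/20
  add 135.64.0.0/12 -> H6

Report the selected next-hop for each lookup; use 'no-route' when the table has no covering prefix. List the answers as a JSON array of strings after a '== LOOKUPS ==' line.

Apply in order:
  + 80.0.0.0/4 (H6) depth=4
  + 0.0.0.0/0 (H3) depth=0
  ? 80.45.172.50  path d0:H3→d1:-→d2:-→d3:-→d4:H6  best=H6
  ? 80.0.0.1  path d0:H3→d1:-→d2:-→d3:-→d4:H6  best=H6
  ? 80.0.0.48  path d0:H3→d1:-→d2:-→d3:-→d4:H6  best=H6
  + 83.114.123.192/28 (H1) depth=28
  + 135.72.0.0/13 (H6) depth=13
  + 23.236.0.0/20 (H4) depth=20
  + 83.114.123.0/24 (H2) depth=24
  ? 135.72.12.62  path d0:H3→d1:-→d2:-→d3:-→d4:-→d5:-→d6:-→d7:-→d8:-→d9:-→d10:-→d11:-→d12:-→d13:H6  best=H6
  + 83.114.123.204/32 (H6) depth=32
  ? 135.72.0.28  path d0:H3→d1:-→d2:-→d3:-→d4:-→d5:-→d6:-→d7:-→d8:-→d9:-→d10:-→d11:-→d12:-→d13:H6  best=H6
  ? 135.72.15.43  path d0:H3→d1:-→d2:-→d3:-→d4:-→d5:-→d6:-→d7:-→d8:-→d9:-→d10:-→d11:-→d12:-→d13:H6  best=H6
  + 135.77.0.0/16 (H1) depth=16
  ? 135.60.216.169  path d0:H3→d1:-→d2:-→d3:-→d4:-→d5:-→d6:-→d7:-→d8:-→d9:-  best=H3
  ? 80.0.0.30  path d0:H3→d1:-→d2:-→d3:-→d4:H6→d5:-→d6:-  best=H6
  ? 135.72.12.118  path d0:H3→d1:-→d2:-→d3:-→d4:-→d5:-→d6:-→d7:-→d8:-→d9:-→d10:-→d11:-→d12:-→d13:H6  best=H6
  + 83.112.0.0/12 (H1) depth=12
  + 135.77.44.0/23 (H2) depth=23
  + 23.236.0.0/20 (H1) depth=20
  + 83.114.112.0/20 (H6) depth=20
  ? 135.77.44.217  path d0:H3→d1:-→d2:-→d3:-→d4:-→d5:-→d6:-→d7:-→d8:-→d9:-→d10:-→d11:-→d12:-→d13:H6→d14:-→d15:-→d16:H1→d17:-→d18:-→d19:-→d20:-→d21:-→d22:-→d23:H2  best=H2
  + 23.236.12.64/28 (H1) depth=28
  ? 243.230.167.10  path d0:H3→d1:-  best=H3
  + 135.77.0.0/16 (H0) depth=16
  del 135.77.44.0/23 (clear depth 23)
  del 83.114.112.0/20 (clear depth 20)
  + 135.64.0.0/12 (H6) depth=12

== LOOKUPS ==
["H6","H6","H6","H6","H6","H6","H3","H6","H6","H2","H3"]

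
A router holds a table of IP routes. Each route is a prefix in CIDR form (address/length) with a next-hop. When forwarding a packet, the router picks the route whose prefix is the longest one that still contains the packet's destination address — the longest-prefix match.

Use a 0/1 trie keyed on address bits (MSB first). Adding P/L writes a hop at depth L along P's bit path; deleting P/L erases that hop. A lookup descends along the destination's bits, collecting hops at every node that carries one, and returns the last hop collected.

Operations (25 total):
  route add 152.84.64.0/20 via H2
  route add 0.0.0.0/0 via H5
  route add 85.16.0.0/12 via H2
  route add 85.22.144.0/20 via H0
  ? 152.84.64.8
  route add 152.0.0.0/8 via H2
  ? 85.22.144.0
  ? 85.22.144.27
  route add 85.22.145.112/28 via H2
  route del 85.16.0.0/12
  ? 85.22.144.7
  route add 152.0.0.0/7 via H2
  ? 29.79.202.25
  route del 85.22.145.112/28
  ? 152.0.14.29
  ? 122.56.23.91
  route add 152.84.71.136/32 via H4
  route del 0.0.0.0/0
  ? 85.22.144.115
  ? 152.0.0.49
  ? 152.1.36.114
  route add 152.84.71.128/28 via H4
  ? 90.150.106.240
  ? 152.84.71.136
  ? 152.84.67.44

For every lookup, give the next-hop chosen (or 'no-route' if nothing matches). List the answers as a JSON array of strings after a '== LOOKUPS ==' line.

Apply in order:
  add 152.84.64.0/20 -> H2 at depth 20
  add 0.0.0.0/0 -> H5 at depth 0
  add 85.16.0.0/12 -> H2 at depth 12
  add 85.22.144.0/20 -> H0 at depth 20
  lookup 152.84.64.8: bits 10011000010101000100 walk d0:H5→d1:-→d2:-→d3:-→d4:-→d5:-→d6:-→d7:-→d8:-→d9:-→d10:-→d11:-→d12:-→d13:-→d14:-→d15:-→d16:-→d17:-→d18:-→d19:-→d20:H2 -> H2
  add 152.0.0.0/8 -> H2 at depth 8
  lookup 85.22.144.0: bits 01010101000101101001 walk d0:H5→d1:-→d2:-→d3:-→d4:-→d5:-→d6:-→d7:-→d8:-→d9:-→d10:-→d11:-→d12:H2→d13:-→d14:-→d15:-→d16:-→d17:-→d18:-→d19:-→d20:H0 -> H0
  lookup 85.22.144.27: bits 01010101000101101001 walk d0:H5→d1:-→d2:-→d3:-→d4:-→d5:-→d6:-→d7:-→d8:-→d9:-→d10:-→d11:-→d12:H2→d13:-→d14:-→d15:-→d16:-→d17:-→d18:-→d19:-→d20:H0 -> H0
  add 85.22.145.112/28 -> H2 at depth 28
  del 85.16.0.0/12 (clear depth 12)
  lookup 85.22.144.7: bits 01010101000101101001000 walk d0:H5→d1:-→d2:-→d3:-→d4:-→d5:-→d6:-→d7:-→d8:-→d9:-→d10:-→d11:-→d12:-→d13:-→d14:-→d15:-→d16:-→d17:-→d18:-→d19:-→d20:H0→d21:-→d22:-→d23:- -> H0
  add 152.0.0.0/7 -> H2 at depth 7
  lookup 29.79.202.25: bits 0 walk d0:H5→d1:- -> H5
  del 85.22.145.112/28 (clear depth 28)
  lookup 152.0.14.29: bits 100110000 walk d0:H5→d1:-→d2:-→d3:-→d4:-→d5:-→d6:-→d7:H2→d8:H2→d9:- -> H2
  lookup 122.56.23.91: bits 01 walk d0:H5→d1:-→d2:- -> H5
  add 152.84.71.136/32 -> H4 at depth 32
  del 0.0.0.0/0 (clear depth 0)
  lookup 85.22.144.115: bits 01010101000101101001000 walk d0:-→d1:-→d2:-→d3:-→d4:-→d5:-→d6:-→d7:-→d8:-→d9:-→d10:-→d11:-→d12:-→d13:-→d14:-→d15:-→d16:-→d17:-→d18:-→d19:-→d20:H0→d21:-→d22:-→d23:- -> H0
  lookup 152.0.0.49: bits 100110000 walk d0:-→d1:-→d2:-→d3:-→d4:-→d5:-→d6:-→d7:H2→d8:H2→d9:- -> H2
  lookup 152.1.36.114: bits 100110000 walk d0:-→d1:-→d2:-→d3:-→d4:-→d5:-→d6:-→d7:H2→d8:H2→d9:- -> H2
  add 152.84.71.128/28 -> H4 at depth 28
  lookup 90.150.106.240: bits 0101 walk d0:-→d1:-→d2:-→d3:-→d4:- -> no-route
  lookup 152.84.71.136: bits 10011000010101000100011110001000 walk d0:-→d1:-→d2:-→d3:-→d4:-→d5:-→d6:-→d7:H2→d8:H2→d9:-→d10:-→d11:-→d12:-→d13:-→d14:-→d15:-→d16:-→d17:-→d18:-→d19:-→d20:H2→d21:-→d22:-→d23:-→d24:-→d25:-→d26:-→d27:-→d28:H4→d29:-→d30:-→d31:-→d32:H4 -> H4
  lookup 152.84.67.44: bits 100110000101010001000 walk d0:-→d1:-→d2:-→d3:-→d4:-→d5:-→d6:-→d7:H2→d8:H2→d9:-→d10:-→d11:-→d12:-→d13:-→d14:-→d15:-→d16:-→d17:-→d18:-→d19:-→d20:H2→d21:- -> H2

== LOOKUPS ==
["H2","H0","H0","H0","H5","H2","H5","H0","H2","H2","no-route","H4","H2"]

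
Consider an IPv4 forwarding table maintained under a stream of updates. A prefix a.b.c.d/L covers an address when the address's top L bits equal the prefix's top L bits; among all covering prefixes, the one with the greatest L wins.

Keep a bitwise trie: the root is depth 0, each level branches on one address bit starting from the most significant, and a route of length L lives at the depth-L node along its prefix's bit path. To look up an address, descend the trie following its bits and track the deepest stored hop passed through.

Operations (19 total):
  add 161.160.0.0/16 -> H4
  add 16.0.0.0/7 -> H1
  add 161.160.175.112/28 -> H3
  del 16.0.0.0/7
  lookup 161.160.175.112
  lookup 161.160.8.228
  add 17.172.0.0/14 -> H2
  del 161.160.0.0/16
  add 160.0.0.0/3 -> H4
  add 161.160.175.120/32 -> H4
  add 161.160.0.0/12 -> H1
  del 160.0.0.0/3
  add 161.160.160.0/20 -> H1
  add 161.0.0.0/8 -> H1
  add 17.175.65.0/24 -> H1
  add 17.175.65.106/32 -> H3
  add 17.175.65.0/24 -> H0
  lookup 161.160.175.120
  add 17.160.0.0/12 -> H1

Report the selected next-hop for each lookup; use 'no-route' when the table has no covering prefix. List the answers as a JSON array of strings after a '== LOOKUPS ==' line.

Trace:
  add 161.160.0.0/16 -> H4 at depth 16
  add 16.0.0.0/7 -> H1 at depth 7
  add 161.160.175.112/28 -> H3 at depth 28
  - 16.0.0.0/7 clear@7
  ? 161.160.175.112  path d0:-→d1:-→d2:-→d3:-→d4:-→d5:-→d6:-→d7:-→d8:-→d9:-→d10:-→d11:-→d12:-→d13:-→d14:-→d15:-→d16:H4→d17:-→d18:-→d19:-→d20:-→d21:-→d22:-→d23:-→d24:-→d25:-→d26:-→d27:-→d28:H3  best=H3
  ? 161.160.8.228  path d0:-→d1:-→d2:-→d3:-→d4:-→d5:-→d6:-→d7:-→d8:-→d9:-→d10:-→d11:-→d12:-→d13:-→d14:-→d15:-→d16:H4  best=H4
  add 17.172.0.0/14 -> H2 at depth 14
  - 161.160.0.0/16 clear@16
  add 160.0.0.0/3 -> H4 at depth 3
  add 161.160.175.120/32 -> H4 at depth 32
  add 161.160.0.0/12 -> H1 at depth 12
  - 160.0.0.0/3 clear@3
  add 161.160.160.0/20 -> H1 at depth 20
  add 161.0.0.0/8 -> H1 at depth 8
  add 17.175.65.0/24 -> H1 at depth 24
  add 17.175.65.106/32 -> H3 at depth 32
  add 17.175.65.0/24 -> H0 at depth 24
  ? 161.160.175.120  path d0:-→d1:-→d2:-→d3:-→d4:-→d5:-→d6:-→d7:-→d8:H1→d9:-→d10:-→d11:-→d12:H1→d13:-→d14:-→d15:-→d16:-→d17:-→d18:-→d19:-→d20:H1→d21:-→d22:-→d23:-→d24:-→d25:-→d26:-→d27:-→d28:H3→d29:-→d30:-→d31:-→d32:H4  best=H4
  add 17.160.0.0/12 -> H1 at depth 12

== LOOKUPS ==
["H3","H4","H4"]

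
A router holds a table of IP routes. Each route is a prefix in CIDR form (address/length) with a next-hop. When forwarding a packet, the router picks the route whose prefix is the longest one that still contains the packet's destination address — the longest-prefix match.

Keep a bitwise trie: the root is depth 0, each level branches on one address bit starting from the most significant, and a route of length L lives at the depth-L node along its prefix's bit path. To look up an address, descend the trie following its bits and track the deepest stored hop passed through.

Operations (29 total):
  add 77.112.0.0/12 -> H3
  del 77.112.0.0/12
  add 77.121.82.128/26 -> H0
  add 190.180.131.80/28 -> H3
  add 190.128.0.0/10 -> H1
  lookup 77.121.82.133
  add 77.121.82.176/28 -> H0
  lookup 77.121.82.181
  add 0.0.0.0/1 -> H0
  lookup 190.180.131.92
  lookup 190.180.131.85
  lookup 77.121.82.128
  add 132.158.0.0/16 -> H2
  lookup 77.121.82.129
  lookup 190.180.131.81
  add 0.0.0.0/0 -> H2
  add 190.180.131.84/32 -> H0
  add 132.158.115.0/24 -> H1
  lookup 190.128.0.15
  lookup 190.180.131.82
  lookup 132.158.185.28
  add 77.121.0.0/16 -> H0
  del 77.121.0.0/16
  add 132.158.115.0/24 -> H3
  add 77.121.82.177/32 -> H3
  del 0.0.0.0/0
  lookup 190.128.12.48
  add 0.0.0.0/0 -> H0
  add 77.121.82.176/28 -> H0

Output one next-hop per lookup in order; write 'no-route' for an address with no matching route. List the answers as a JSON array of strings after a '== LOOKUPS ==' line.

Apply in order:
  + 77.112.0.0/12 (H3) depth=12
  - 77.112.0.0/12 clear@12
  + 77.121.82.128/26 (H0) depth=26
  + 190.180.131.80/28 (H3) depth=28
  + 190.128.0.0/10 (H1) depth=10
  ? 77.121.82.133  path d0:-→d1:-→d2:-→d3:-→d4:-→d5:-→d6:-→d7:-→d8:-→d9:-→d10:-→d11:-→d12:-→d13:-→d14:-→d15:-→d16:-→d17:-→d18:-→d19:-→d20:-→d21:-→d22:-→d23:-→d24:-→d25:-→d26:H0  best=H0
  + 77.121.82.176/28 (H0) depth=28
  ? 77.121.82.181  path d0:-→d1:-→d2:-→d3:-→d4:-→d5:-→d6:-→d7:-→d8:-→d9:-→d10:-→d11:-→d12:-→d13:-→d14:-→d15:-→d16:-→d17:-→d18:-→d19:-→d20:-→d21:-→d22:-→d23:-→d24:-→d25:-→d26:H0→d27:-→d28:H0  best=H0
  + 0.0.0.0/1 (H0) depth=1
  ? 190.180.131.92  path d0:-→d1:-→d2:-→d3:-→d4:-→d5:-→d6:-→d7:-→d8:-→d9:-→d10:H1→d11:-→d12:-→d13:-→d14:-→d15:-→d16:-→d17:-→d18:-→d19:-→d20:-→d21:-→d22:-→d23:-→d24:-→d25:-→d26:-→d27:-→d28:H3  best=H3
  ? 190.180.131.85  path d0:-→d1:-→d2:-→d3:-→d4:-→d5:-→d6:-→d7:-→d8:-→d9:-→d10:H1→d11:-→d12:-→d13:-→d14:-→d15:-→d16:-→d17:-→d18:-→d19:-→d20:-→d21:-→d22:-→d23:-→d24:-→d25:-→d26:-→d27:-→d28:H3  best=H3
  ? 77.121.82.128  path d0:-→d1:H0→d2:-→d3:-→d4:-→d5:-→d6:-→d7:-→d8:-→d9:-→d10:-→d11:-→d12:-→d13:-→d14:-→d15:-→d16:-→d17:-→d18:-→d19:-→d20:-→d21:-→d22:-→d23:-→d24:-→d25:-→d26:H0  best=H0
  + 132.158.0.0/16 (H2) depth=16
  ? 77.121.82.129  path d0:-→d1:H0→d2:-→d3:-→d4:-→d5:-→d6:-→d7:-→d8:-→d9:-→d10:-→d11:-→d12:-→d13:-→d14:-→d15:-→d16:-→d17:-→d18:-→d19:-→d20:-→d21:-→d22:-→d23:-→d24:-→d25:-→d26:H0  best=H0
  ? 190.180.131.81  path d0:-→d1:-→d2:-→d3:-→d4:-→d5:-→d6:-→d7:-→d8:-→d9:-→d10:H1→d11:-→d12:-→d13:-→d14:-→d15:-→d16:-→d17:-→d18:-→d19:-→d20:-→d21:-→d22:-→d23:-→d24:-→d25:-→d26:-→d27:-→d28:H3  best=H3
  + 0.0.0.0/0 (H2) depth=0
  + 190.180.131.84/32 (H0) depth=32
  + 132.158.115.0/24 (H1) depth=24
  ? 190.128.0.15  path d0:H2→d1:-→d2:-→d3:-→d4:-→d5:-→d6:-→d7:-→d8:-→d9:-→d10:H1  best=H1
  ? 190.180.131.82  path d0:H2→d1:-→d2:-→d3:-→d4:-→d5:-→d6:-→d7:-→d8:-→d9:-→d10:H1→d11:-→d12:-→d13:-→d14:-→d15:-→d16:-→d17:-→d18:-→d19:-→d20:-→d21:-→d22:-→d23:-→d24:-→d25:-→d26:-→d27:-→d28:H3→d29:-  best=H3
  ? 132.158.185.28  path d0:H2→d1:-→d2:-→d3:-→d4:-→d5:-→d6:-→d7:-→d8:-→d9:-→d10:-→d11:-→d12:-→d13:-→d14:-→d15:-→d16:H2  best=H2
  + 77.121.0.0/16 (H0) depth=16
  - 77.121.0.0/16 clear@16
  + 132.158.115.0/24 (H3) depth=24
  + 77.121.82.177/32 (H3) depth=32
  - 0.0.0.0/0 clear@0
  ? 190.128.12.48  path d0:-→d1:-→d2:-→d3:-→d4:-→d5:-→d6:-→d7:-→d8:-→d9:-→d10:H1  best=H1
  + 0.0.0.0/0 (H0) depth=0
  + 77.121.82.176/28 (H0) depth=28

== LOOKUPS ==
["H0","H0","H3","H3","H0","H0","H3","H1","H3","H2","H1"]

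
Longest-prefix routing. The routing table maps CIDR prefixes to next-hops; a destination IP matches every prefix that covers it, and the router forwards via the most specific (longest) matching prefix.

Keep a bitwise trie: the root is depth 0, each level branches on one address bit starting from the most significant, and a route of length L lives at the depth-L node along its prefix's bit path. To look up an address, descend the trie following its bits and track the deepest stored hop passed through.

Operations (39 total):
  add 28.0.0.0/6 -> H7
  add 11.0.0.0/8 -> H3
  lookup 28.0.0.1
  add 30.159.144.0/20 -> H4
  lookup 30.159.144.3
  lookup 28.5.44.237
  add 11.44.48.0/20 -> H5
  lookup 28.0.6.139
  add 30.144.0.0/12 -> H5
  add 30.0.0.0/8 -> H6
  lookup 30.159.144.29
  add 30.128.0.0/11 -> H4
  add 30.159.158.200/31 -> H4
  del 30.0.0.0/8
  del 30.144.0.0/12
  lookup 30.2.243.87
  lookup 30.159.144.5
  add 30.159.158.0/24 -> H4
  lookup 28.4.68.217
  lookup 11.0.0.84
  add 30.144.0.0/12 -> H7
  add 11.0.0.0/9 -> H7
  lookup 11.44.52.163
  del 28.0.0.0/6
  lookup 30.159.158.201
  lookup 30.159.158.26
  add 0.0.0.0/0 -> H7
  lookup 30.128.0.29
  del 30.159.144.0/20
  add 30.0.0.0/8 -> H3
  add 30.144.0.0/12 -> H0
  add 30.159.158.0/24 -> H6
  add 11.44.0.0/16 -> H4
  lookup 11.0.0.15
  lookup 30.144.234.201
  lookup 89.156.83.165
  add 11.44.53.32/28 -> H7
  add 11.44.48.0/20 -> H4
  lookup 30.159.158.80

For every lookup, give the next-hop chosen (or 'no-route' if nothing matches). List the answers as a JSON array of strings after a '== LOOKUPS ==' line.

Trace:
  add 28.0.0.0/6 -> H7 at depth 6
  add 11.0.0.0/8 -> H3 at depth 8
  ? 28.0.0.1  path d0:-→d1:-→d2:-→d3:-→d4:-→d5:-→d6:H7  best=H7
  add 30.159.144.0/20 -> H4 at depth 20
  ? 30.159.144.3  path d0:-→d1:-→d2:-→d3:-→d4:-→d5:-→d6:H7→d7:-→d8:-→d9:-→d10:-→d11:-→d12:-→d13:-→d14:-→d15:-→d16:-→d17:-→d18:-→d19:-→d20:H4  best=H4
  ? 28.5.44.237  path d0:-→d1:-→d2:-→d3:-→d4:-→d5:-→d6:H7  best=H7
  add 11.44.48.0/20 -> H5 at depth 20
  ? 28.0.6.139  path d0:-→d1:-→d2:-→d3:-→d4:-→d5:-→d6:H7  best=H7
  add 30.144.0.0/12 -> H5 at depth 12
  add 30.0.0.0/8 -> H6 at depth 8
  ? 30.159.144.29  path d0:-→d1:-→d2:-→d3:-→d4:-→d5:-→d6:H7→d7:-→d8:H6→d9:-→d10:-→d11:-→d12:H5→d13:-→d14:-→d15:-→d16:-→d17:-→d18:-→d19:-→d20:H4  best=H4
  add 30.128.0.0/11 -> H4 at depth 11
  add 30.159.158.200/31 -> H4 at depth 31
  del 30.0.0.0/8 (clear depth 8)
  del 30.144.0.0/12 (clear depth 12)
  ? 30.2.243.87  path d0:-→d1:-→d2:-→d3:-→d4:-→d5:-→d6:H7→d7:-→d8:-  best=H7
  ? 30.159.144.5  path d0:-→d1:-→d2:-→d3:-→d4:-→d5:-→d6:H7→d7:-→d8:-→d9:-→d10:-→d11:H4→d12:-→d13:-→d14:-→d15:-→d16:-→d17:-→d18:-→d19:-→d20:H4  best=H4
  add 30.159.158.0/24 -> H4 at depth 24
  ? 28.4.68.217  path d0:-→d1:-→d2:-→d3:-→d4:-→d5:-→d6:H7  best=H7
  ? 11.0.0.84  path d0:-→d1:-→d2:-→d3:-→d4:-→d5:-→d6:-→d7:-→d8:H3→d9:-→d10:-  best=H3
  add 30.144.0.0/12 -> H7 at depth 12
  add 11.0.0.0/9 -> H7 at depth 9
  ? 11.44.52.163  path d0:-→d1:-→d2:-→d3:-→d4:-→d5:-→d6:-→d7:-→d8:H3→d9:H7→d10:-→d11:-→d12:-→d13:-→d14:-→d15:-→d16:-→d17:-→d18:-→d19:-→d20:H5  best=H5
  del 28.0.0.0/6 (clear depth 6)
  ? 30.159.158.201  path d0:-→d1:-→d2:-→d3:-→d4:-→d5:-→d6:-→d7:-→d8:-→d9:-→d10:-→d11:H4→d12:H7→d13:-→d14:-→d15:-→d16:-→d17:-→d18:-→d19:-→d20:H4→d21:-→d22:-→d23:-→d24:H4→d25:-→d26:-→d27:-→d28:-→d29:-→d30:-→d31:H4  best=H4
  ? 30.159.158.26  path d0:-→d1:-→d2:-→d3:-→d4:-→d5:-→d6:-→d7:-→d8:-→d9:-→d10:-→d11:H4→d12:H7→d13:-→d14:-→d15:-→d16:-→d17:-→d18:-→d19:-→d20:H4→d21:-→d22:-→d23:-→d24:H4  best=H4
  add 0.0.0.0/0 -> H7 at depth 0
  ? 30.128.0.29  path d0:H7→d1:-→d2:-→d3:-→d4:-→d5:-→d6:-→d7:-→d8:-→d9:-→d10:-→d11:H4  best=H4
  del 30.159.144.0/20 (clear depth 20)
  add 30.0.0.0/8 -> H3 at depth 8
  add 30.144.0.0/12 -> H0 at depth 12
  add 30.159.158.0/24 -> H6 at depth 24
  add 11.44.0.0/16 -> H4 at depth 16
  ? 11.0.0.15  path d0:H7→d1:-→d2:-→d3:-→d4:-→d5:-→d6:-→d7:-→d8:H3→d9:H7→d10:-  best=H7
  ? 30.144.234.201  path d0:H7→d1:-→d2:-→d3:-→d4:-→d5:-→d6:-→d7:-→d8:H3→d9:-→d10:-→d11:H4→d12:H0  best=H0
  ? 89.156.83.165  path d0:H7→d1:-  best=H7
  add 11.44.53.32/28 -> H7 at depth 28
  add 11.44.48.0/20 -> H4 at depth 20
  ? 30.159.158.80  path d0:H7→d1:-→d2:-→d3:-→d4:-→d5:-→d6:-→d7:-→d8:H3→d9:-→d10:-→d11:H4→d12:H0→d13:-→d14:-→d15:-→d16:-→d17:-→d18:-→d19:-→d20:-→d21:-→d22:-→d23:-→d24:H6  best=H6

== LOOKUPS ==
["H7","H4","H7","H7","H4","H7","H4","H7","H3","H5","H4","H4","H4","H7","H0","H7","H6"]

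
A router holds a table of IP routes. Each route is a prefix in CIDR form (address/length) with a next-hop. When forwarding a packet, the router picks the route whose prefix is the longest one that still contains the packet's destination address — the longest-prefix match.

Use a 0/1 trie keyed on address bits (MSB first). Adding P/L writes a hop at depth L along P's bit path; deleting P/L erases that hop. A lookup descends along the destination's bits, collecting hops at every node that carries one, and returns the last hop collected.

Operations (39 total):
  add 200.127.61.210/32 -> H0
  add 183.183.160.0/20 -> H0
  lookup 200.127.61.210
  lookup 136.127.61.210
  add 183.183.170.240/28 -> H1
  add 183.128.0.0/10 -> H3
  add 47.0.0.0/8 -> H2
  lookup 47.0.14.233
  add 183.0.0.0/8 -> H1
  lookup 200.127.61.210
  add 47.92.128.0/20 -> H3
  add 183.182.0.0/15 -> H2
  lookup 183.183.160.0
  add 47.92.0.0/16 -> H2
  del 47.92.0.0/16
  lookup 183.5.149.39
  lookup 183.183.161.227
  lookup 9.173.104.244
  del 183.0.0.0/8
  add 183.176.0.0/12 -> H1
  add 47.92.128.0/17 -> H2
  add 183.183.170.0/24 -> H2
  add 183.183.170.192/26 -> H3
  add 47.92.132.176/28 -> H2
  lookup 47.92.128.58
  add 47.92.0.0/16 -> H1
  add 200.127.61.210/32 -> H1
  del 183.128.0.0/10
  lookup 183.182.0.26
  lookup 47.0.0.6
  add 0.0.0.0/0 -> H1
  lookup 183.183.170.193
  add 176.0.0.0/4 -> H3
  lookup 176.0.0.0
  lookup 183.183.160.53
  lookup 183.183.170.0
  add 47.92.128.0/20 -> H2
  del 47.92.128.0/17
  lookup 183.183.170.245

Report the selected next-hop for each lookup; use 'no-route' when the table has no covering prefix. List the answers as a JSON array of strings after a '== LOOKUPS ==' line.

Apply in order:
  + 200.127.61.210/32 (H0) depth=32
  + 183.183.160.0/20 (H0) depth=20
  lookup 200.127.61.210: bits 11001000011111110011110111010010 walk d0:-→d1:-→d2:-→d3:-→d4:-→d5:-→d6:-→d7:-→d8:-→d9:-→d10:-→d11:-→d12:-→d13:-→d14:-→d15:-→d16:-→d17:-→d18:-→d19:-→d20:-→d21:-→d22:-→d23:-→d24:-→d25:-→d26:-→d27:-→d28:-→d29:-→d30:-→d31:-→d32:H0 -> H0
  lookup 136.127.61.210: bits 10 walk d0:-→d1:-→d2:- -> no-route
  + 183.183.170.240/28 (H1) depth=28
  + 183.128.0.0/10 (H3) depth=10
  + 47.0.0.0/8 (H2) depth=8
  lookup 47.0.14.233: bits 00101111 walk d0:-→d1:-→d2:-→d3:-→d4:-→d5:-→d6:-→d7:-→d8:H2 -> H2
  + 183.0.0.0/8 (H1) depth=8
  lookup 200.127.61.210: bits 11001000011111110011110111010010 walk d0:-→d1:-→d2:-→d3:-→d4:-→d5:-→d6:-→d7:-→d8:-→d9:-→d10:-→d11:-→d12:-→d13:-→d14:-→d15:-→d16:-→d17:-→d18:-→d19:-→d20:-→d21:-→d22:-→d23:-→d24:-→d25:-→d26:-→d27:-→d28:-→d29:-→d30:-→d31:-→d32:H0 -> H0
  + 47.92.128.0/20 (H3) depth=20
  + 183.182.0.0/15 (H2) depth=15
  lookup 183.183.160.0: bits 10110111101101111010 walk d0:-→d1:-→d2:-→d3:-→d4:-→d5:-→d6:-→d7:-→d8:H1→d9:-→d10:H3→d11:-→d12:-→d13:-→d14:-→d15:H2→d16:-→d17:-→d18:-→d19:-→d20:H0 -> H0
  + 47.92.0.0/16 (H2) depth=16
  - 47.92.0.0/16 clear@16
  lookup 183.5.149.39: bits 10110111 walk d0:-→d1:-→d2:-→d3:-→d4:-→d5:-→d6:-→d7:-→d8:H1 -> H1
  lookup 183.183.161.227: bits 10110111101101111010 walk d0:-→d1:-→d2:-→d3:-→d4:-→d5:-→d6:-→d7:-→d8:H1→d9:-→d10:H3→d11:-→d12:-→d13:-→d14:-→d15:H2→d16:-→d17:-→d18:-→d19:-→d20:H0 -> H0
  lookup 9.173.104.244: bits 00 walk d0:-→d1:-→d2:- -> no-route
  - 183.0.0.0/8 clear@8
  + 183.176.0.0/12 (H1) depth=12
  + 47.92.128.0/17 (H2) depth=17
  + 183.183.170.0/24 (H2) depth=24
  + 183.183.170.192/26 (H3) depth=26
  + 47.92.132.176/28 (H2) depth=28
  lookup 47.92.128.58: bits 001011110101110010000 walk d0:-→d1:-→d2:-→d3:-→d4:-→d5:-→d6:-→d7:-→d8:H2→d9:-→d10:-→d11:-→d12:-→d13:-→d14:-→d15:-→d16:-→d17:H2→d18:-→d19:-→d20:H3→d21:- -> H3
  + 47.92.0.0/16 (H1) depth=16
  + 200.127.61.210/32 (H1) depth=32
  - 183.128.0.0/10 clear@10
  lookup 183.182.0.26: bits 101101111011011 walk d0:-→d1:-→d2:-→d3:-→d4:-→d5:-→d6:-→d7:-→d8:-→d9:-→d10:-→d11:-→d12:H1→d13:-→d14:-→d15:H2 -> H2
  lookup 47.0.0.6: bits 001011110 walk d0:-→d1:-→d2:-→d3:-→d4:-→d5:-→d6:-→d7:-→d8:H2→d9:- -> H2
  + 0.0.0.0/0 (H1) depth=0
  lookup 183.183.170.193: bits 10110111101101111010101011 walk d0:H1→d1:-→d2:-→d3:-→d4:-→d5:-→d6:-→d7:-→d8:-→d9:-→d10:-→d11:-→d12:H1→d13:-→d14:-→d15:H2→d16:-→d17:-→d18:-→d19:-→d20:H0→d21:-→d22:-→d23:-→d24:H2→d25:-→d26:H3 -> H3
  + 176.0.0.0/4 (H3) depth=4
  lookup 176.0.0.0: bits 10110 walk d0:H1→d1:-→d2:-→d3:-→d4:H3→d5:- -> H3
  lookup 183.183.160.53: bits 10110111101101111010 walk d0:H1→d1:-→d2:-→d3:-→d4:H3→d5:-→d6:-→d7:-→d8:-→d9:-→d10:-→d11:-→d12:H1→d13:-→d14:-→d15:H2→d16:-→d17:-→d18:-→d19:-→d20:H0 -> H0
  lookup 183.183.170.0: bits 101101111011011110101010 walk d0:H1→d1:-→d2:-→d3:-→d4:H3→d5:-→d6:-→d7:-→d8:-→d9:-→d10:-→d11:-→d12:H1→d13:-→d14:-→d15:H2→d16:-→d17:-→d18:-→d19:-→d20:H0→d21:-→d22:-→d23:-→d24:H2 -> H2
  + 47.92.128.0/20 (H2) depth=20
  - 47.92.128.0/17 clear@17
  lookup 183.183.170.245: bits 1011011110110111101010101111 walk d0:H1→d1:-→d2:-→d3:-→d4:H3→d5:-→d6:-→d7:-→d8:-→d9:-→d10:-→d11:-→d12:H1→d13:-→d14:-→d15:H2→d16:-→d17:-→d18:-→d19:-→d20:H0→d21:-→d22:-→d23:-→d24:H2→d25:-→d26:H3→d27:-→d28:H1 -> H1

== LOOKUPS ==
["H0","no-route","H2","H0","H0","H1","H0","no-route","H3","H2","H2","H3","H3","H0","H2","H1"]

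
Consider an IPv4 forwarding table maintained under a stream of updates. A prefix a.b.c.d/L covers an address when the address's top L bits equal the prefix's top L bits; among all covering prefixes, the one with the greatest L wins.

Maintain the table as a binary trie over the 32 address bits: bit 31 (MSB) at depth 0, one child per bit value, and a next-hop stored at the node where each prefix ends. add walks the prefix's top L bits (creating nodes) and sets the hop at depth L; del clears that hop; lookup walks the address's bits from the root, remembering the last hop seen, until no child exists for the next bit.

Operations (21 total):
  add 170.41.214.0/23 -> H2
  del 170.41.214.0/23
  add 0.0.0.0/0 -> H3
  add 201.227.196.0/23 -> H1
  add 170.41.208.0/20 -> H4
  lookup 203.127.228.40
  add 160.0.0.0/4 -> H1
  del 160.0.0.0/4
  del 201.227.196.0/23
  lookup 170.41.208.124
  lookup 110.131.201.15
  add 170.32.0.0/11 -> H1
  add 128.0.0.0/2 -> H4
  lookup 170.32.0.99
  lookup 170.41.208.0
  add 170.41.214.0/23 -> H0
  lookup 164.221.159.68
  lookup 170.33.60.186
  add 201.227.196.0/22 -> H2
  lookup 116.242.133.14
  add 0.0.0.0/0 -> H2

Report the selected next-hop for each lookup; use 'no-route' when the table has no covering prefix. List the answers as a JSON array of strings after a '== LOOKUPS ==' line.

Process each operation:
  add 170.41.214.0/23 -> H2 at depth 23
  - 170.41.214.0/23 clear@23
  add 0.0.0.0/0 -> H3 at depth 0
  add 201.227.196.0/23 -> H1 at depth 23
  add 170.41.208.0/20 -> H4 at depth 20
  ? 203.127.228.40  path d0:H3→d1:-→d2:-→d3:-→d4:-→d5:-→d6:-  best=H3
  add 160.0.0.0/4 -> H1 at depth 4
  - 160.0.0.0/4 clear@4
  - 201.227.196.0/23 clear@23
  ? 170.41.208.124  path d0:H3→d1:-→d2:-→d3:-→d4:-→d5:-→d6:-→d7:-→d8:-→d9:-→d10:-→d11:-→d12:-→d13:-→d14:-→d15:-→d16:-→d17:-→d18:-→d19:-→d20:H4→d21:-  best=H4
  ? 110.131.201.15  path d0:H3  best=H3
  add 170.32.0.0/11 -> H1 at depth 11
  add 128.0.0.0/2 -> H4 at depth 2
  ? 170.32.0.99  path d0:H3→d1:-→d2:H4→d3:-→d4:-→d5:-→d6:-→d7:-→d8:-→d9:-→d10:-→d11:H1→d12:-  best=H1
  ? 170.41.208.0  path d0:H3→d1:-→d2:H4→d3:-→d4:-→d5:-→d6:-→d7:-→d8:-→d9:-→d10:-→d11:H1→d12:-→d13:-→d14:-→d15:-→d16:-→d17:-→d18:-→d19:-→d20:H4→d21:-  best=H4
  add 170.41.214.0/23 -> H0 at depth 23
  ? 164.221.159.68  path d0:H3→d1:-→d2:H4→d3:-→d4:-  best=H4
  ? 170.33.60.186  path d0:H3→d1:-→d2:H4→d3:-→d4:-→d5:-→d6:-→d7:-→d8:-→d9:-→d10:-→d11:H1→d12:-  best=H1
  add 201.227.196.0/22 -> H2 at depth 22
  ? 116.242.133.14  path d0:H3  best=H3
  add 0.0.0.0/0 -> H2 at depth 0

== LOOKUPS ==
["H3","H4","H3","H1","H4","H4","H1","H3"]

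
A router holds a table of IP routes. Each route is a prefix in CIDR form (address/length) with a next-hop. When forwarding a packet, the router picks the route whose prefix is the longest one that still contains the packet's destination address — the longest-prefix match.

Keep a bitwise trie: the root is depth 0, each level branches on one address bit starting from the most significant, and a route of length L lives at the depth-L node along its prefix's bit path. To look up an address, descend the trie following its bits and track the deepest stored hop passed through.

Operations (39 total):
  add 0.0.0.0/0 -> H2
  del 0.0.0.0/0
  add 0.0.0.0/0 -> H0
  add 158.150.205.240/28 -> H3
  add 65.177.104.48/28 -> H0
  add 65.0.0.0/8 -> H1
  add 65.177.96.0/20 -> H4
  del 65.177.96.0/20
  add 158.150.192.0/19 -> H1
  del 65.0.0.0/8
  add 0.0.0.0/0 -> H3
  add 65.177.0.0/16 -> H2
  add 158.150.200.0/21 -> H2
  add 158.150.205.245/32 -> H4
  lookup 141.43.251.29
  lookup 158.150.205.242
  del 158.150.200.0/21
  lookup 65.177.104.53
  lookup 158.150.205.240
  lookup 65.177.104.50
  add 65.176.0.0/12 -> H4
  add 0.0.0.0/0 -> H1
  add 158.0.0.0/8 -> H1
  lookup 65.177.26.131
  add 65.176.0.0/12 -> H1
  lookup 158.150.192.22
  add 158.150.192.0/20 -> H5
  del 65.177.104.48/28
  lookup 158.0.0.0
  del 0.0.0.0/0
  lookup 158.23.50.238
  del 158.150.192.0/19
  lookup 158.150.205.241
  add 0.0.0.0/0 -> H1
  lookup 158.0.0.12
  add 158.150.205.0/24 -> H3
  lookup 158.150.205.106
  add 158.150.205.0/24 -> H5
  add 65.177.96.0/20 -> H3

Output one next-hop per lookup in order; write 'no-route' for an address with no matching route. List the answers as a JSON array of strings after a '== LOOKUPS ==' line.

Apply in order:
  add 0.0.0.0/0 -> H2 at depth 0
  del 0.0.0.0/0 (clear depth 0)
  add 0.0.0.0/0 -> H0 at depth 0
  add 158.150.205.240/28 -> H3 at depth 28
  add 65.177.104.48/28 -> H0 at depth 28
  add 65.0.0.0/8 -> H1 at depth 8
  add 65.177.96.0/20 -> H4 at depth 20
  del 65.177.96.0/20 (clear depth 20)
  add 158.150.192.0/19 -> H1 at depth 19
  del 65.0.0.0/8 (clear depth 8)
  add 0.0.0.0/0 -> H3 at depth 0
  add 65.177.0.0/16 -> H2 at depth 16
  add 158.150.200.0/21 -> H2 at depth 21
  add 158.150.205.245/32 -> H4 at depth 32
  lookup 141.43.251.29: bits 100 walk d0:H3→d1:-→d2:-→d3:- -> H3
  lookup 158.150.205.242: bits 10011110100101101100110111110 walk d0:H3→d1:-→d2:-→d3:-→d4:-→d5:-→d6:-→d7:-→d8:-→d9:-→d10:-→d11:-→d12:-→d13:-→d14:-→d15:-→d16:-→d17:-→d18:-→d19:H1→d20:-→d21:H2→d22:-→d23:-→d24:-→d25:-→d26:-→d27:-→d28:H3→d29:- -> H3
  del 158.150.200.0/21 (clear depth 21)
  lookup 65.177.104.53: bits 0100000110110001011010000011 walk d0:H3→d1:-→d2:-→d3:-→d4:-→d5:-→d6:-→d7:-→d8:-→d9:-→d10:-→d11:-→d12:-→d13:-→d14:-→d15:-→d16:H2→d17:-→d18:-→d19:-→d20:-→d21:-→d22:-→d23:-→d24:-→d25:-→d26:-→d27:-→d28:H0 -> H0
  lookup 158.150.205.240: bits 10011110100101101100110111110 walk d0:H3→d1:-→d2:-→d3:-→d4:-→d5:-→d6:-→d7:-→d8:-→d9:-→d10:-→d11:-→d12:-→d13:-→d14:-→d15:-→d16:-→d17:-→d18:-→d19:H1→d20:-→d21:-→d22:-→d23:-→d24:-→d25:-→d26:-→d27:-→d28:H3→d29:- -> H3
  lookup 65.177.104.50: bits 0100000110110001011010000011 walk d0:H3→d1:-→d2:-→d3:-→d4:-→d5:-→d6:-→d7:-→d8:-→d9:-→d10:-→d11:-→d12:-→d13:-→d14:-→d15:-→d16:H2→d17:-→d18:-→d19:-→d20:-→d21:-→d22:-→d23:-→d24:-→d25:-→d26:-→d27:-→d28:H0 -> H0
  add 65.176.0.0/12 -> H4 at depth 12
  add 0.0.0.0/0 -> H1 at depth 0
  add 158.0.0.0/8 -> H1 at depth 8
  lookup 65.177.26.131: bits 01000001101100010 walk d0:H1→d1:-→d2:-→d3:-→d4:-→d5:-→d6:-→d7:-→d8:-→d9:-→d10:-→d11:-→d12:H4→d13:-→d14:-→d15:-→d16:H2→d17:- -> H2
  add 65.176.0.0/12 -> H1 at depth 12
  lookup 158.150.192.22: bits 10011110100101101100 walk d0:H1→d1:-→d2:-→d3:-→d4:-→d5:-→d6:-→d7:-→d8:H1→d9:-→d10:-→d11:-→d12:-→d13:-→d14:-→d15:-→d16:-→d17:-→d18:-→d19:H1→d20:- -> H1
  add 158.150.192.0/20 -> H5 at depth 20
  del 65.177.104.48/28 (clear depth 28)
  lookup 158.0.0.0: bits 10011110 walk d0:H1→d1:-→d2:-→d3:-→d4:-→d5:-→d6:-→d7:-→d8:H1 -> H1
  del 0.0.0.0/0 (clear depth 0)
  lookup 158.23.50.238: bits 10011110 walk d0:-→d1:-→d2:-→d3:-→d4:-→d5:-→d6:-→d7:-→d8:H1 -> H1
  del 158.150.192.0/19 (clear depth 19)
  lookup 158.150.205.241: bits 10011110100101101100110111110 walk d0:-→d1:-→d2:-→d3:-→d4:-→d5:-→d6:-→d7:-→d8:H1→d9:-→d10:-→d11:-→d12:-→d13:-→d14:-→d15:-→d16:-→d17:-→d18:-→d19:-→d20:H5→d21:-→d22:-→d23:-→d24:-→d25:-→d26:-→d27:-→d28:H3→d29:- -> H3
  add 0.0.0.0/0 -> H1 at depth 0
  lookup 158.0.0.12: bits 10011110 walk d0:H1→d1:-→d2:-→d3:-→d4:-→d5:-→d6:-→d7:-→d8:H1 -> H1
  add 158.150.205.0/24 -> H3 at depth 24
  lookup 158.150.205.106: bits 100111101001011011001101 walk d0:H1→d1:-→d2:-→d3:-→d4:-→d5:-→d6:-→d7:-→d8:H1→d9:-→d10:-→d11:-→d12:-→d13:-→d14:-→d15:-→d16:-→d17:-→d18:-→d19:-→d20:H5→d21:-→d22:-→d23:-→d24:H3 -> H3
  add 158.150.205.0/24 -> H5 at depth 24
  add 65.177.96.0/20 -> H3 at depth 20

== LOOKUPS ==
["H3","H3","H0","H3","H0","H2","H1","H1","H1","H3","H1","H3"]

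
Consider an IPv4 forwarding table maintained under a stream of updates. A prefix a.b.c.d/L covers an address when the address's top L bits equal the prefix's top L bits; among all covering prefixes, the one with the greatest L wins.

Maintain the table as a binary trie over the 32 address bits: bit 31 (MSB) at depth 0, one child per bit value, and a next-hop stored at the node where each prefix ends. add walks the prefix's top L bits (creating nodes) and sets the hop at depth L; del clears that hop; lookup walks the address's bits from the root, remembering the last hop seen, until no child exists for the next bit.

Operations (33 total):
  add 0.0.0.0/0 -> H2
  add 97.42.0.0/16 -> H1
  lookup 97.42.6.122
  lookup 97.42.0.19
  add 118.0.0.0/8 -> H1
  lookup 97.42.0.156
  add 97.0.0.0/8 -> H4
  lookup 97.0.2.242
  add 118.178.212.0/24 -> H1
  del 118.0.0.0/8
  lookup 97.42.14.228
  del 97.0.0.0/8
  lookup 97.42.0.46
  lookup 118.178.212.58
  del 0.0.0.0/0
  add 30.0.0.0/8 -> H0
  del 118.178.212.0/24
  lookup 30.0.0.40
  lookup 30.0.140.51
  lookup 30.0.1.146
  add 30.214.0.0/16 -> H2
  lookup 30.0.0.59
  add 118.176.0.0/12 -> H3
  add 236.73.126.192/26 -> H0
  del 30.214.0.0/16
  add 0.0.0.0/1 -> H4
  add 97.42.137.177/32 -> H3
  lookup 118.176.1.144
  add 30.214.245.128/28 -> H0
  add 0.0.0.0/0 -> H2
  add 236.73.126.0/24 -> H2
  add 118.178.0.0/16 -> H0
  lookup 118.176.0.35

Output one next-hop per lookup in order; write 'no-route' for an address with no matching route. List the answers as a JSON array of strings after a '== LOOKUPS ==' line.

Apply in order:
  add 0.0.0.0/0 -> H2 at depth 0
  add 97.42.0.0/16 -> H1 at depth 16
  lookup 97.42.6.122: bits 0110000100101010 walk d0:H2→d1:-→d2:-→d3:-→d4:-→d5:-→d6:-→d7:-→d8:-→d9:-→d10:-→d11:-→d12:-→d13:-→d14:-→d15:-→d16:H1 -> H1
  lookup 97.42.0.19: bits 0110000100101010 walk d0:H2→d1:-→d2:-→d3:-→d4:-→d5:-→d6:-→d7:-→d8:-→d9:-→d10:-→d11:-→d12:-→d13:-→d14:-→d15:-→d16:H1 -> H1
  add 118.0.0.0/8 -> H1 at depth 8
  lookup 97.42.0.156: bits 0110000100101010 walk d0:H2→d1:-→d2:-→d3:-→d4:-→d5:-→d6:-→d7:-→d8:-→d9:-→d10:-→d11:-→d12:-→d13:-→d14:-→d15:-→d16:H1 -> H1
  add 97.0.0.0/8 -> H4 at depth 8
  lookup 97.0.2.242: bits 0110000100 walk d0:H2→d1:-→d2:-→d3:-→d4:-→d5:-→d6:-→d7:-→d8:H4→d9:-→d10:- -> H4
  add 118.178.212.0/24 -> H1 at depth 24
  - 118.0.0.0/8 clear@8
  lookup 97.42.14.228: bits 0110000100101010 walk d0:H2→d1:-→d2:-→d3:-→d4:-→d5:-→d6:-→d7:-→d8:H4→d9:-→d10:-→d11:-→d12:-→d13:-→d14:-→d15:-→d16:H1 -> H1
  - 97.0.0.0/8 clear@8
  lookup 97.42.0.46: bits 0110000100101010 walk d0:H2→d1:-→d2:-→d3:-→d4:-→d5:-→d6:-→d7:-→d8:-→d9:-→d10:-→d11:-→d12:-→d13:-→d14:-→d15:-→d16:H1 -> H1
  lookup 118.178.212.58: bits 011101101011001011010100 walk d0:H2→d1:-→d2:-→d3:-→d4:-→d5:-→d6:-→d7:-→d8:-→d9:-→d10:-→d11:-→d12:-→d13:-→d14:-→d15:-→d16:-→d17:-→d18:-→d19:-→d20:-→d21:-→d22:-→d23:-→d24:H1 -> H1
  - 0.0.0.0/0 clear@0
  add 30.0.0.0/8 -> H0 at depth 8
  - 118.178.212.0/24 clear@24
  lookup 30.0.0.40: bits 00011110 walk d0:-→d1:-→d2:-→d3:-→d4:-→d5:-→d6:-→d7:-→d8:H0 -> H0
  lookup 30.0.140.51: bits 00011110 walk d0:-→d1:-→d2:-→d3:-→d4:-→d5:-→d6:-→d7:-→d8:H0 -> H0
  lookup 30.0.1.146: bits 00011110 walk d0:-→d1:-→d2:-→d3:-→d4:-→d5:-→d6:-→d7:-→d8:H0 -> H0
  add 30.214.0.0/16 -> H2 at depth 16
  lookup 30.0.0.59: bits 00011110 walk d0:-→d1:-→d2:-→d3:-→d4:-→d5:-→d6:-→d7:-→d8:H0 -> H0
  add 118.176.0.0/12 -> H3 at depth 12
  add 236.73.126.192/26 -> H0 at depth 26
  - 30.214.0.0/16 clear@16
  add 0.0.0.0/1 -> H4 at depth 1
  add 97.42.137.177/32 -> H3 at depth 32
  lookup 118.176.1.144: bits 01110110101100 walk d0:-→d1:H4→d2:-→d3:-→d4:-→d5:-→d6:-→d7:-→d8:-→d9:-→d10:-→d11:-→d12:H3→d13:-→d14:- -> H3
  add 30.214.245.128/28 -> H0 at depth 28
  add 0.0.0.0/0 -> H2 at depth 0
  add 236.73.126.0/24 -> H2 at depth 24
  add 118.178.0.0/16 -> H0 at depth 16
  lookup 118.176.0.35: bits 01110110101100 walk d0:H2→d1:H4→d2:-→d3:-→d4:-→d5:-→d6:-→d7:-→d8:-→d9:-→d10:-→d11:-→d12:H3→d13:-→d14:- -> H3

== LOOKUPS ==
["H1","H1","H1","H4","H1","H1","H1","H0","H0","H0","H0","H3","H3"]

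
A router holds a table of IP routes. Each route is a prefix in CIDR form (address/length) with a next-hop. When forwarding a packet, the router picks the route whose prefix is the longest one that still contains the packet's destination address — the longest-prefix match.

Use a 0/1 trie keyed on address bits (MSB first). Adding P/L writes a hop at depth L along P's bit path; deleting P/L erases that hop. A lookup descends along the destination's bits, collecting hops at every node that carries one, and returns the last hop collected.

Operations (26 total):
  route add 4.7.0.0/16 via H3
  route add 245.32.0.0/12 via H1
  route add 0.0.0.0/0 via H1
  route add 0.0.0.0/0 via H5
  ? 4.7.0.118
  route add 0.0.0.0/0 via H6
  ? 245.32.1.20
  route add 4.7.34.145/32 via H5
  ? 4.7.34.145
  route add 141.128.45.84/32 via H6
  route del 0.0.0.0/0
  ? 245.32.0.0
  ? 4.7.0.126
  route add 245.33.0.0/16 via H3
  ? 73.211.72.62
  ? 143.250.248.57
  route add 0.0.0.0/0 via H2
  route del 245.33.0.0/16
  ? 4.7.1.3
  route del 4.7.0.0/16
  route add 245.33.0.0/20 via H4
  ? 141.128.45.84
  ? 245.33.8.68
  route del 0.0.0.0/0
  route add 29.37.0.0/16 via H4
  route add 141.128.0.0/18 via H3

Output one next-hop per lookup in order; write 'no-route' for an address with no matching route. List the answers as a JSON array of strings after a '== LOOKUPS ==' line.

Process each operation:
  add 4.7.0.0/16 -> H3 at depth 16
  add 245.32.0.0/12 -> H1 at depth 12
  add 0.0.0.0/0 -> H1 at depth 0
  add 0.0.0.0/0 -> H5 at depth 0
  lookup 4.7.0.118: bits 0000010000000111 walk d0:H5→d1:-→d2:-→d3:-→d4:-→d5:-→d6:-→d7:-→d8:-→d9:-→d10:-→d11:-→d12:-→d13:-→d14:-→d15:-→d16:H3 -> H3
  add 0.0.0.0/0 -> H6 at depth 0
  lookup 245.32.1.20: bits 111101010010 walk d0:H6→d1:-→d2:-→d3:-→d4:-→d5:-→d6:-→d7:-→d8:-→d9:-→d10:-→d11:-→d12:H1 -> H1
  add 4.7.34.145/32 -> H5 at depth 32
  lookup 4.7.34.145: bits 00000100000001110010001010010001 walk d0:H6→d1:-→d2:-→d3:-→d4:-→d5:-→d6:-→d7:-→d8:-→d9:-→d10:-→d11:-→d12:-→d13:-→d14:-→d15:-→d16:H3→d17:-→d18:-→d19:-→d20:-→d21:-→d22:-→d23:-→d24:-→d25:-→d26:-→d27:-→d28:-→d29:-→d30:-→d31:-→d32:H5 -> H5
  add 141.128.45.84/32 -> H6 at depth 32
  del 0.0.0.0/0 (clear depth 0)
  lookup 245.32.0.0: bits 111101010010 walk d0:-→d1:-→d2:-→d3:-→d4:-→d5:-→d6:-→d7:-→d8:-→d9:-→d10:-→d11:-→d12:H1 -> H1
  lookup 4.7.0.126: bits 000001000000011100 walk d0:-→d1:-→d2:-→d3:-→d4:-→d5:-→d6:-→d7:-→d8:-→d9:-→d10:-→d11:-→d12:-→d13:-→d14:-→d15:-→d16:H3→d17:-→d18:- -> H3
  add 245.33.0.0/16 -> H3 at depth 16
  lookup 73.211.72.62: bits 0 walk d0:-→d1:- -> no-route
  lookup 143.250.248.57: bits 100011 walk d0:-→d1:-→d2:-→d3:-→d4:-→d5:-→d6:- -> no-route
  add 0.0.0.0/0 -> H2 at depth 0
  del 245.33.0.0/16 (clear depth 16)
  lookup 4.7.1.3: bits 000001000000011100 walk d0:H2→d1:-→d2:-→d3:-→d4:-→d5:-→d6:-→d7:-→d8:-→d9:-→d10:-→d11:-→d12:-→d13:-→d14:-→d15:-→d16:H3→d17:-→d18:- -> H3
  del 4.7.0.0/16 (clear depth 16)
  add 245.33.0.0/20 -> H4 at depth 20
  lookup 141.128.45.84: bits 10001101100000000010110101010100 walk d0:H2→d1:-→d2:-→d3:-→d4:-→d5:-→d6:-→d7:-→d8:-→d9:-→d10:-→d11:-→d12:-→d13:-→d14:-→d15:-→d16:-→d17:-→d18:-→d19:-→d20:-→d21:-→d22:-→d23:-→d24:-→d25:-→d26:-→d27:-→d28:-→d29:-→d30:-→d31:-→d32:H6 -> H6
  lookup 245.33.8.68: bits 11110101001000010000 walk d0:H2→d1:-→d2:-→d3:-→d4:-→d5:-→d6:-→d7:-→d8:-→d9:-→d10:-→d11:-→d12:H1→d13:-→d14:-→d15:-→d16:-→d17:-→d18:-→d19:-→d20:H4 -> H4
  del 0.0.0.0/0 (clear depth 0)
  add 29.37.0.0/16 -> H4 at depth 16
  add 141.128.0.0/18 -> H3 at depth 18

== LOOKUPS ==
["H3","H1","H5","H1","H3","no-route","no-route","H3","H6","H4"]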